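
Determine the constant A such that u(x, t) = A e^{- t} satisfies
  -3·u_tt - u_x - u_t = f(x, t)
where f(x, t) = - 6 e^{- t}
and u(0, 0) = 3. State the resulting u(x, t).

Substitute the ansatz u = A e^{- t} into the left-hand side.
Derivatives of the ansatz:
  u_tt = A e^{- t}
  u_x = 0
  u_t = - A e^{- t}
Term by term:
  -3·u_tt = - 3 A e^{- t}
  -u_x = 0
  -u_t = A e^{- t}
So the left-hand side equals
  - 2 A e^{- t}
This must equal f(x, t) = - 6 e^{- t} identically.
Matching coefficients of the independent functions:
  [e^{- t}]:  - 2 A = -6
Solving: A = 3.
Check against the point condition:
  u(0, 0) = 3  ⟹  A = 3  ✓
Hence u(x, t) = 3 e^{- t}.

Answer: u(x, t) = 3 e^{- t}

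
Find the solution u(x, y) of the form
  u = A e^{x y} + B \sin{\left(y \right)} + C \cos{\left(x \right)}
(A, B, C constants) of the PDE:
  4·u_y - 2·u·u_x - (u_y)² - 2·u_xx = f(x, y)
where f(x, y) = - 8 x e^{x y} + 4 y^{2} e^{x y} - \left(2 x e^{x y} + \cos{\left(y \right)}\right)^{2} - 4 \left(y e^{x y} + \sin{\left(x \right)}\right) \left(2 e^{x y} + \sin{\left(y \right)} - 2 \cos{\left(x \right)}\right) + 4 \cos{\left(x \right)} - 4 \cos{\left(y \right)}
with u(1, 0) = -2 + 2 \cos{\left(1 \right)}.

Answer: u(x, y) = - 2 e^{x y} - \sin{\left(y \right)} + 2 \cos{\left(x \right)}

Derivation:
Substitute the ansatz u = A e^{x y} + B \sin{\left(y \right)} + C \cos{\left(x \right)} into the left-hand side.
Derivatives of the ansatz:
  u_y = A x e^{x y} + B \cos{\left(y \right)}
  u_x = A y e^{x y} - C \sin{\left(x \right)}
  u_xx = A y^{2} e^{x y} - C \cos{\left(x \right)}
Term by term:
  4·u_y = 4 A x e^{x y} + 4 B \cos{\left(y \right)}
  -2·u·u_x = - 2 A^{2} y e^{2 x y} - 2 A B y e^{x y} \sin{\left(y \right)} - 2 A C y e^{x y} \cos{\left(x \right)} + 2 A C e^{x y} \sin{\left(x \right)} + 2 B C \sin{\left(x \right)} \sin{\left(y \right)} + 2 C^{2} \sin{\left(x \right)} \cos{\left(x \right)}
  -(u_y)² = - A^{2} x^{2} e^{2 x y} - 2 A B x e^{x y} \cos{\left(y \right)} - B^{2} \cos^{2}{\left(y \right)}
  -2·u_xx = - 2 A y^{2} e^{x y} + 2 C \cos{\left(x \right)}
So the left-hand side equals
  - A^{2} x^{2} e^{2 x y} - 2 A^{2} y e^{2 x y} - 2 A B x e^{x y} \cos{\left(y \right)} - 2 A B y e^{x y} \sin{\left(y \right)} - 2 A C y e^{x y} \cos{\left(x \right)} + 2 A C e^{x y} \sin{\left(x \right)} + 4 A x e^{x y} - 2 A y^{2} e^{x y} - B^{2} \cos^{2}{\left(y \right)} + 2 B C \sin{\left(x \right)} \sin{\left(y \right)} + 4 B \cos{\left(y \right)} + 2 C^{2} \sin{\left(x \right)} \cos{\left(x \right)} + 2 C \cos{\left(x \right)}
This must equal f(x, y) identically; expanded, f = - 4 x^{2} e^{2 x y} - 4 x e^{x y} \cos{\left(y \right)} - 8 x e^{x y} + 4 y^{2} e^{x y} - 8 y e^{2 x y} - 4 y e^{x y} \sin{\left(y \right)} + 8 y e^{x y} \cos{\left(x \right)} - 8 e^{x y} \sin{\left(x \right)} - 4 \sin{\left(x \right)} \sin{\left(y \right)} + 8 \sin{\left(x \right)} \cos{\left(x \right)} + 4 \cos{\left(x \right)} - \cos^{2}{\left(y \right)} - 4 \cos{\left(y \right)}.
Matching coefficients of the independent functions:
  [x e^{x y}]:  4 A = -8
  [x^{2} e^{2 x y}]:  - A^{2} = -4
  [y e^{2 x y}]:  - 2 A^{2} = -8
  [y^{2} e^{x y}]:  - 2 A = 4
  [e^{x y} \sin{\left(x \right)}]:  2 A C = -8
  [\sin{\left(x \right)} \sin{\left(y \right)}]:  2 B C = -4
  [\sin{\left(x \right)} \cos{\left(x \right)}]:  2 C^{2} = 8
  [x e^{x y} \cos{\left(y \right)}, y e^{x y} \sin{\left(y \right)}]:  - 2 A B = -4
  [y e^{x y} \cos{\left(x \right)}]:  - 2 A C = 8
  [\cos{\left(x \right)}]:  2 C = 4
  [\cos{\left(y \right)}]:  4 B = -4
  [\cos^{2}{\left(y \right)}]:  - B^{2} = -1
Solving: A = -2, B = -1, C = 2.
Check against the point condition:
  u(1, 0) = -2 + 2 \cos{\left(1 \right)}  ⟹  A + C \cos{\left(1 \right)} = -2 + 2 \cos{\left(1 \right)}  ✓
Hence u(x, y) = - 2 e^{x y} - \sin{\left(y \right)} + 2 \cos{\left(x \right)}.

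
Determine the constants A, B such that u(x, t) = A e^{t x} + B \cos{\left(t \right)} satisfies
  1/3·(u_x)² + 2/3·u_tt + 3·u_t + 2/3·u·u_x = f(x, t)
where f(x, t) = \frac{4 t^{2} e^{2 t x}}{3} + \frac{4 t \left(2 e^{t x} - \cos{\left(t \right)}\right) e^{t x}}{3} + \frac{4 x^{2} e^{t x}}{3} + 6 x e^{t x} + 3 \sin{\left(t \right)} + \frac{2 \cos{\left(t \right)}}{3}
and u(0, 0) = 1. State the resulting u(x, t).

Substitute the ansatz u = A e^{t x} + B \cos{\left(t \right)} into the left-hand side.
Derivatives of the ansatz:
  u_x = A t e^{t x}
  u_tt = A x^{2} e^{t x} - B \cos{\left(t \right)}
  u_t = A x e^{t x} - B \sin{\left(t \right)}
Term by term:
  1/3·(u_x)² = \frac{A^{2} t^{2} e^{2 t x}}{3}
  2/3·u_tt = \frac{2 A x^{2} e^{t x}}{3} - \frac{2 B \cos{\left(t \right)}}{3}
  3·u_t = 3 A x e^{t x} - 3 B \sin{\left(t \right)}
  2/3·u·u_x = \frac{2 A^{2} t e^{2 t x}}{3} + \frac{2 A B t e^{t x} \cos{\left(t \right)}}{3}
So the left-hand side equals
  \frac{A^{2} t^{2} e^{2 t x}}{3} + \frac{2 A^{2} t e^{2 t x}}{3} + \frac{2 A B t e^{t x} \cos{\left(t \right)}}{3} + \frac{2 A x^{2} e^{t x}}{3} + 3 A x e^{t x} - 3 B \sin{\left(t \right)} - \frac{2 B \cos{\left(t \right)}}{3}
This must equal f(x, t) identically; expanded, f = \frac{4 t^{2} e^{2 t x}}{3} + \frac{8 t e^{2 t x}}{3} - \frac{4 t e^{t x} \cos{\left(t \right)}}{3} + \frac{4 x^{2} e^{t x}}{3} + 6 x e^{t x} + 3 \sin{\left(t \right)} + \frac{2 \cos{\left(t \right)}}{3}.
Matching coefficients of the independent functions:
  [t e^{2 t x}]:  \frac{2 A^{2}}{3} = \frac{8}{3}
  [t^{2} e^{2 t x}]:  \frac{A^{2}}{3} = \frac{4}{3}
  [x e^{t x}]:  3 A = 6
  [x^{2} e^{t x}]:  \frac{2 A}{3} = \frac{4}{3}
  [t e^{t x} \cos{\left(t \right)}]:  \frac{2 A B}{3} = - \frac{4}{3}
  [\sin{\left(t \right)}]:  - 3 B = 3
  [\cos{\left(t \right)}]:  - \frac{2 B}{3} = \frac{2}{3}
Solving: A = 2, B = -1.
Check against the point condition:
  u(0, 0) = 1  ⟹  A + B = 1  ✓
Hence u(x, t) = 2 e^{t x} - \cos{\left(t \right)}.

Answer: u(x, t) = 2 e^{t x} - \cos{\left(t \right)}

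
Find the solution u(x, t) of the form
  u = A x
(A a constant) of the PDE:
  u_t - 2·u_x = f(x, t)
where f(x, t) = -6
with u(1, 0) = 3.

Substitute the ansatz u = A x into the left-hand side.
Derivatives of the ansatz:
  u_t = 0
  u_x = A
Term by term:
  u_t = 0
  -2·u_x = - 2 A
So the left-hand side equals
  - 2 A
This must equal f(x, t) = -6 identically.
Matching coefficients of the independent functions:
  [constant term]:  - 2 A = -6
Solving: A = 3.
Check against the point condition:
  u(1, 0) = 3  ⟹  A = 3  ✓
Hence u(x, t) = 3 x.

Answer: u(x, t) = 3 x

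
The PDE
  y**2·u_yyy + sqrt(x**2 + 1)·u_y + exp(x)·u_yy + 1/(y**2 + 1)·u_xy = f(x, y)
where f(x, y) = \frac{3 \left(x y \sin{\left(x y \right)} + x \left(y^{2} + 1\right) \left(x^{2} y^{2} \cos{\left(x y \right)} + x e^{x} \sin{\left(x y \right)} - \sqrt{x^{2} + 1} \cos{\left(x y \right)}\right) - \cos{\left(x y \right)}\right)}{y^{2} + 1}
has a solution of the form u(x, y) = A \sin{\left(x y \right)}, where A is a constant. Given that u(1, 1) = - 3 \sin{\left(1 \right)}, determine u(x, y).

Substitute the ansatz u = A \sin{\left(x y \right)} into the left-hand side.
Derivatives of the ansatz:
  u_yyy = - A x^{3} \cos{\left(x y \right)}
  u_y = A x \cos{\left(x y \right)}
  u_yy = - A x^{2} \sin{\left(x y \right)}
  u_xy = - A x y \sin{\left(x y \right)} + A \cos{\left(x y \right)}
Term by term:
  y**2·u_yyy = - A x^{3} y^{2} \cos{\left(x y \right)}
  sqrt(x**2 + 1)·u_y = A x \sqrt{x^{2} + 1} \cos{\left(x y \right)}
  exp(x)·u_yy = - A x^{2} e^{x} \sin{\left(x y \right)}
  1/(y**2 + 1)·u_xy = - \frac{A x y \sin{\left(x y \right)}}{y^{2} + 1} + \frac{A \cos{\left(x y \right)}}{y^{2} + 1}
So the left-hand side equals
  - A x^{3} y^{2} \cos{\left(x y \right)} - A x^{2} e^{x} \sin{\left(x y \right)} - \frac{A x y \sin{\left(x y \right)}}{y^{2} + 1} + A x \sqrt{x^{2} + 1} \cos{\left(x y \right)} + \frac{A \cos{\left(x y \right)}}{y^{2} + 1}
This must equal f(x, y) identically; expanded, f = 3 x^{3} y^{2} \cos{\left(x y \right)} + 3 x^{2} e^{x} \sin{\left(x y \right)} + \frac{3 x y \sin{\left(x y \right)}}{y^{2} + 1} - 3 x \sqrt{x^{2} + 1} \cos{\left(x y \right)} - \frac{3 \cos{\left(x y \right)}}{y^{2} + 1}.
Matching coefficients of the independent functions:
  [\frac{\cos{\left(x y \right)}}{y^{2} + 1}, x \sqrt{x^{2} + 1} \cos{\left(x y \right)}]:  A = -3
  [x^{2} e^{x} \sin{\left(x y \right)}, x^{3} y^{2} \cos{\left(x y \right)}, \frac{x y \sin{\left(x y \right)}}{y^{2} + 1}]:  - A = 3
Solving: A = -3.
Check against the point condition:
  u(1, 1) = - 3 \sin{\left(1 \right)}  ⟹  A \sin{\left(1 \right)} = - 3 \sin{\left(1 \right)}  ✓
Hence u(x, y) = - 3 \sin{\left(x y \right)}.

Answer: u(x, y) = - 3 \sin{\left(x y \right)}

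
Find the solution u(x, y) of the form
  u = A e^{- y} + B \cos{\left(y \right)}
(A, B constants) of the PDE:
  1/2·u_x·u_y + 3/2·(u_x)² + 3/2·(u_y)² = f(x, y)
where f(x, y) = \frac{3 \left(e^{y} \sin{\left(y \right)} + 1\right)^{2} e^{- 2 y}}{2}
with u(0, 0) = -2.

Answer: u(x, y) = - \cos{\left(y \right)} - e^{- y}

Derivation:
Substitute the ansatz u = A e^{- y} + B \cos{\left(y \right)} into the left-hand side.
Derivatives of the ansatz:
  u_x = 0
  u_y = - A e^{- y} - B \sin{\left(y \right)}
Term by term:
  1/2·u_x·u_y = 0
  3/2·(u_x)² = 0
  3/2·(u_y)² = \frac{3 A^{2} e^{- 2 y}}{2} + 3 A B e^{- y} \sin{\left(y \right)} + \frac{3 B^{2} \sin^{2}{\left(y \right)}}{2}
So the left-hand side equals
  \frac{3 A^{2} e^{- 2 y}}{2} + 3 A B e^{- y} \sin{\left(y \right)} + \frac{3 B^{2} \sin^{2}{\left(y \right)}}{2}
This must equal f(x, y) identically; expanded, f = \frac{3 \sin^{2}{\left(y \right)}}{2} + 3 e^{- y} \sin{\left(y \right)} + \frac{3 e^{- 2 y}}{2}.
Matching coefficients of the independent functions:
  [e^{- y} \sin{\left(y \right)}]:  3 A B = 3
  [e^{- 2 y}]:  \frac{3 A^{2}}{2} = \frac{3}{2}
  [\sin^{2}{\left(y \right)}]:  \frac{3 B^{2}}{2} = \frac{3}{2}
These equations allow (A, B) = (-1, -1) or (1, 1).
Impose the point condition(s):
  u(0, 0) = -2  ⟹  A + B = -2
Only A = -1, B = -1 satisfies everything.
Hence u(x, y) = - \cos{\left(y \right)} - e^{- y}.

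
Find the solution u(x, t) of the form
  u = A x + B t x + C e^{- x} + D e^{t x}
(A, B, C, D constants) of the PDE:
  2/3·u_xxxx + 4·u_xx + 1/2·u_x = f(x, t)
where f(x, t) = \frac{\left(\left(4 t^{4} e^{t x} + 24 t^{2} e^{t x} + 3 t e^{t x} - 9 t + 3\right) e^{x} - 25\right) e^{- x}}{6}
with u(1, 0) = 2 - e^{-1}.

Substitute the ansatz u = A x + B t x + C e^{- x} + D e^{t x} into the left-hand side.
Derivatives of the ansatz:
  u_xxxx = C e^{- x} + D t^{4} e^{t x}
  u_xx = C e^{- x} + D t^{2} e^{t x}
  u_x = A + B t - C e^{- x} + D t e^{t x}
Term by term:
  2/3·u_xxxx = \frac{2 C e^{- x}}{3} + \frac{2 D t^{4} e^{t x}}{3}
  4·u_xx = 4 C e^{- x} + 4 D t^{2} e^{t x}
  1/2·u_x = \frac{A}{2} + \frac{B t}{2} - \frac{C e^{- x}}{2} + \frac{D t e^{t x}}{2}
So the left-hand side equals
  \frac{A}{2} + \frac{B t}{2} + \frac{25 C e^{- x}}{6} + \frac{2 D t^{4} e^{t x}}{3} + 4 D t^{2} e^{t x} + \frac{D t e^{t x}}{2}
This must equal f(x, t) identically; expanded, f = \frac{2 t^{4} e^{t x}}{3} + 4 t^{2} e^{t x} + \frac{t e^{t x}}{2} - \frac{3 t}{2} + \frac{1}{2} - \frac{25 e^{- x}}{6}.
Matching coefficients of the independent functions:
  [constant term]:  \frac{A}{2} = \frac{1}{2}
  [t]:  \frac{B}{2} = - \frac{3}{2}
  [t e^{t x}]:  \frac{D}{2} = \frac{1}{2}
  [t^{2} e^{t x}]:  4 D = 4
  [t^{4} e^{t x}]:  \frac{2 D}{3} = \frac{2}{3}
  [e^{- x}]:  \frac{25 C}{6} = - \frac{25}{6}
Solving: A = 1, B = -3, C = -1, D = 1.
Check against the point condition:
  u(1, 0) = 2 - e^{-1}  ⟹  A + \frac{C}{e} + D = 2 - e^{-1}  ✓
Hence u(x, t) = - 3 t x + x + e^{t x} - e^{- x}.

Answer: u(x, t) = - 3 t x + x + e^{t x} - e^{- x}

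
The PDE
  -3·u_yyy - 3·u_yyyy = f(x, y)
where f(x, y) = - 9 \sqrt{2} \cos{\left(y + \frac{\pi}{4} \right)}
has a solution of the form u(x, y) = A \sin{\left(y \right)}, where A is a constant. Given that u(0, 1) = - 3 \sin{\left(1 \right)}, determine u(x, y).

Substitute the ansatz u = A \sin{\left(y \right)} into the left-hand side.
Derivatives of the ansatz:
  u_yyy = - A \cos{\left(y \right)}
  u_yyyy = A \sin{\left(y \right)}
Term by term:
  -3·u_yyy = 3 A \cos{\left(y \right)}
  -3·u_yyyy = - 3 A \sin{\left(y \right)}
So the left-hand side equals
  - 3 A \sin{\left(y \right)} + 3 A \cos{\left(y \right)}
This must equal f(x, y) identically; expanded, f = 9 \sin{\left(y \right)} - 9 \cos{\left(y \right)}.
Matching coefficients of the independent functions:
  [\sin{\left(y \right)}]:  - 3 A = 9
  [\cos{\left(y \right)}]:  3 A = -9
Solving: A = -3.
Check against the point condition:
  u(0, 1) = - 3 \sin{\left(1 \right)}  ⟹  A \sin{\left(1 \right)} = - 3 \sin{\left(1 \right)}  ✓
Hence u(x, y) = - 3 \sin{\left(y \right)}.

Answer: u(x, y) = - 3 \sin{\left(y \right)}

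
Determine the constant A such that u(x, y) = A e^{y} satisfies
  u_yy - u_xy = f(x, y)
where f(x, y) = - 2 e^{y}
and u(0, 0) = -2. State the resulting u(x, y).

Substitute the ansatz u = A e^{y} into the left-hand side.
Derivatives of the ansatz:
  u_yy = A e^{y}
  u_xy = 0
Term by term:
  u_yy = A e^{y}
  -u_xy = 0
So the left-hand side equals
  A e^{y}
This must equal f(x, y) = - 2 e^{y} identically.
Matching coefficients of the independent functions:
  [e^{y}]:  A = -2
Solving: A = -2.
Check against the point condition:
  u(0, 0) = -2  ⟹  A = -2  ✓
Hence u(x, y) = - 2 e^{y}.

Answer: u(x, y) = - 2 e^{y}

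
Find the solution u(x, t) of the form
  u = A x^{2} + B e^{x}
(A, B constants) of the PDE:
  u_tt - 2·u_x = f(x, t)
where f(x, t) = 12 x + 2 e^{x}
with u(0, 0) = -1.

Answer: u(x, t) = - 3 x^{2} - e^{x}

Derivation:
Substitute the ansatz u = A x^{2} + B e^{x} into the left-hand side.
Derivatives of the ansatz:
  u_tt = 0
  u_x = 2 A x + B e^{x}
Term by term:
  u_tt = 0
  -2·u_x = - 4 A x - 2 B e^{x}
So the left-hand side equals
  - 4 A x - 2 B e^{x}
This must equal f(x, t) = 12 x + 2 e^{x} identically.
Matching coefficients of the independent functions:
  [x]:  - 4 A = 12
  [e^{x}]:  - 2 B = 2
Solving: A = -3, B = -1.
Check against the point condition:
  u(0, 0) = -1  ⟹  B = -1  ✓
Hence u(x, t) = - 3 x^{2} - e^{x}.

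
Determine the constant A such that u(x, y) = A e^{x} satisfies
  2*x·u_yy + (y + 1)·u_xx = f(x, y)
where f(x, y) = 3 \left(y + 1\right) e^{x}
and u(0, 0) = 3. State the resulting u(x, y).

Answer: u(x, y) = 3 e^{x}

Derivation:
Substitute the ansatz u = A e^{x} into the left-hand side.
Derivatives of the ansatz:
  u_yy = 0
  u_xx = A e^{x}
Term by term:
  2*x·u_yy = 0
  (y + 1)·u_xx = A y e^{x} + A e^{x}
So the left-hand side equals
  A y e^{x} + A e^{x}
This must equal f(x, y) identically; expanded, f = 3 y e^{x} + 3 e^{x}.
Matching coefficients of the independent functions:
  [y e^{x}, e^{x}]:  A = 3
Solving: A = 3.
Check against the point condition:
  u(0, 0) = 3  ⟹  A = 3  ✓
Hence u(x, y) = 3 e^{x}.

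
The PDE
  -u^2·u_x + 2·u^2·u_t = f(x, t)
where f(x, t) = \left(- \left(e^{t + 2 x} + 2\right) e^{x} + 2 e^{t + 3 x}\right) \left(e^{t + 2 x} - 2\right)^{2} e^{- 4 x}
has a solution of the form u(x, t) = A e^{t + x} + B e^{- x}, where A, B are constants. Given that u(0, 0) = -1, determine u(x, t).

Substitute the ansatz u = A e^{t + x} + B e^{- x} into the left-hand side.
Derivatives of the ansatz:
  u_x = A e^{t} e^{x} - B e^{- x}
  u_t = A e^{t} e^{x}
Term by term:
  -u^2·u_x = - A^{3} e^{3 t} e^{3 x} - A^{2} B e^{2 t} e^{x} + A B^{2} e^{t} e^{- x} + B^{3} e^{- 3 x}
  2·u^2·u_t = 2 A^{3} e^{3 t} e^{3 x} + 4 A^{2} B e^{2 t} e^{x} + 2 A B^{2} e^{t} e^{- x}
So the left-hand side equals
  A^{3} e^{3 t} e^{3 x} + 3 A^{2} B e^{2 t} e^{x} + 3 A B^{2} e^{t} e^{- x} + B^{3} e^{- 3 x}
This must equal f(x, t) identically; expanded, f = e^{3 t} e^{3 x} - 6 e^{2 t} e^{x} + 12 e^{t} e^{- x} - 8 e^{- 3 x}.
Matching coefficients of the independent functions:
  [e^{t} e^{- x}]:  3 A B^{2} = 12
  [e^{2 t} e^{x}]:  3 A^{2} B = -6
  [e^{3 t} e^{3 x}]:  A^{3} = 1
  [e^{- 3 x}]:  B^{3} = -8
Solving: A = 1, B = -2.
Check against the point condition:
  u(0, 0) = -1  ⟹  A + B = -1  ✓
Hence u(x, t) = e^{t + x} - 2 e^{- x}.

Answer: u(x, t) = e^{t + x} - 2 e^{- x}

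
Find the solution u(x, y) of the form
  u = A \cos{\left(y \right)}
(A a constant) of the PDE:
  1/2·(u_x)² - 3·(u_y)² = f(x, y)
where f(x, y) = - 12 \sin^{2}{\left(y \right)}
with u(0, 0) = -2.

Substitute the ansatz u = A \cos{\left(y \right)} into the left-hand side.
Derivatives of the ansatz:
  u_x = 0
  u_y = - A \sin{\left(y \right)}
Term by term:
  1/2·(u_x)² = 0
  -3·(u_y)² = - 3 A^{2} \sin^{2}{\left(y \right)}
So the left-hand side equals
  - 3 A^{2} \sin^{2}{\left(y \right)}
This must equal f(x, y) = - 12 \sin^{2}{\left(y \right)} identically.
Matching coefficients of the independent functions:
  [\sin^{2}{\left(y \right)}]:  - 3 A^{2} = -12
These equations allow (A) = (-2) or (2).
Impose the point condition(s):
  u(0, 0) = -2  ⟹  A = -2
Only A = -2 satisfies everything.
Hence u(x, y) = - 2 \cos{\left(y \right)}.

Answer: u(x, y) = - 2 \cos{\left(y \right)}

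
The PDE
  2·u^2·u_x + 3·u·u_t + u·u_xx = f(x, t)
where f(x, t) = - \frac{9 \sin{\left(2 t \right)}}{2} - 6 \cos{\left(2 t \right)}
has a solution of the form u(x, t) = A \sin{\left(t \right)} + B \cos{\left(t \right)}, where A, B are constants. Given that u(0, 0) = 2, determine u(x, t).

Substitute the ansatz u = A \sin{\left(t \right)} + B \cos{\left(t \right)} into the left-hand side.
Derivatives of the ansatz:
  u_x = 0
  u_t = A \cos{\left(t \right)} - B \sin{\left(t \right)}
  u_xx = 0
Term by term:
  2·u^2·u_x = 0
  3·u·u_t = 3 A^{2} \sin{\left(t \right)} \cos{\left(t \right)} - 3 A B \sin^{2}{\left(t \right)} + 3 A B \cos^{2}{\left(t \right)} - 3 B^{2} \sin{\left(t \right)} \cos{\left(t \right)}
  u·u_xx = 0
So the left-hand side equals
  3 A^{2} \sin{\left(t \right)} \cos{\left(t \right)} - 3 A B \sin^{2}{\left(t \right)} + 3 A B \cos^{2}{\left(t \right)} - 3 B^{2} \sin{\left(t \right)} \cos{\left(t \right)}
This must equal f(x, t) identically; expanded, f = 6 \sin^{2}{\left(t \right)} - 9 \sin{\left(t \right)} \cos{\left(t \right)} - 6 \cos^{2}{\left(t \right)}.
Matching coefficients of the independent functions:
  [\sin{\left(t \right)} \cos{\left(t \right)}]:  3 A^{2} - 3 B^{2} = -9
  [\sin^{2}{\left(t \right)}]:  - 3 A B = 6
  [\cos^{2}{\left(t \right)}]:  3 A B = -6
These equations allow (A, B) = (-1, 2) or (1, -2).
Impose the point condition(s):
  u(0, 0) = 2  ⟹  B = 2
Only A = -1, B = 2 satisfies everything.
Hence u(x, t) = - \sin{\left(t \right)} + 2 \cos{\left(t \right)}.

Answer: u(x, t) = - \sin{\left(t \right)} + 2 \cos{\left(t \right)}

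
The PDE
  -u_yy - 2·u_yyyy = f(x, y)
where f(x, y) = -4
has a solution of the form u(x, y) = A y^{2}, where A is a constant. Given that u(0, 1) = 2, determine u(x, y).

Substitute the ansatz u = A y^{2} into the left-hand side.
Derivatives of the ansatz:
  u_yy = 2 A
  u_yyyy = 0
Term by term:
  -u_yy = - 2 A
  -2·u_yyyy = 0
So the left-hand side equals
  - 2 A
This must equal f(x, y) = -4 identically.
Matching coefficients of the independent functions:
  [constant term]:  - 2 A = -4
Solving: A = 2.
Check against the point condition:
  u(0, 1) = 2  ⟹  A = 2  ✓
Hence u(x, y) = 2 y^{2}.

Answer: u(x, y) = 2 y^{2}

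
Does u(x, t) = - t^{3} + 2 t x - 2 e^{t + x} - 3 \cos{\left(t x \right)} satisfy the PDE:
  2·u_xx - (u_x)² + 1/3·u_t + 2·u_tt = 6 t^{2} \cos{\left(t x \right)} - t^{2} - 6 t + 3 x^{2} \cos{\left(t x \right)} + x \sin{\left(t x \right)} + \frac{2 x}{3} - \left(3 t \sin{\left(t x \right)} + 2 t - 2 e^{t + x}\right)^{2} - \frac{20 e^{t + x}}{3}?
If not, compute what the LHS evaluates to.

Evaluate each term of the left-hand side for u = - t^{3} + 2 t x - 2 e^{t + x} - 3 \cos{\left(t x \right)}.
Derivatives:
  u_xx = 3 t^{2} \cos{\left(t x \right)} - 2 e^{t} e^{x}
  u_x = 3 t \sin{\left(t x \right)} + 2 t - 2 e^{t} e^{x}
  u_t = - 3 t^{2} + 3 x \sin{\left(t x \right)} + 2 x - 2 e^{t} e^{x}
  u_tt = - 6 t + 3 x^{2} \cos{\left(t x \right)} - 2 e^{t} e^{x}
Terms:
  2·u_xx = 6 t^{2} \cos{\left(t x \right)} - 4 e^{t + x}
  -(u_x)² = - \left(3 t \sin{\left(t x \right)} + 2 t - 2 e^{t + x}\right)^{2}
  1/3·u_t = - t^{2} + x \sin{\left(t x \right)} + \frac{2 x}{3} - \frac{2 e^{t + x}}{3}
  2·u_tt = - 12 t + 6 x^{2} \cos{\left(t x \right)} - 4 e^{t + x}
Sum: LHS = 6 t^{2} \cos{\left(t x \right)} - t^{2} - 12 t + 6 x^{2} \cos{\left(t x \right)} + x \sin{\left(t x \right)} + \frac{2 x}{3} - \left(3 t \sin{\left(t x \right)} + 2 t - 2 e^{t + x}\right)^{2} - \frac{26 e^{t + x}}{3}
Given right-hand side: 6 t^{2} \cos{\left(t x \right)} - t^{2} - 6 t + 3 x^{2} \cos{\left(t x \right)} + x \sin{\left(t x \right)} + \frac{2 x}{3} - \left(3 t \sin{\left(t x \right)} + 2 t - 2 e^{t + x}\right)^{2} - \frac{20 e^{t + x}}{3}. Difference LHS − RHS = - 6 t + 3 x^{2} \cos{\left(t x \right)} - 2 e^{t + x} ≠ 0, so u is not a solution.

Answer: No, the LHS evaluates to 6 t^{2} \cos{\left(t x \right)} - t^{2} - 12 t + 6 x^{2} \cos{\left(t x \right)} + x \sin{\left(t x \right)} + \frac{2 x}{3} - \left(3 t \sin{\left(t x \right)} + 2 t - 2 e^{t + x}\right)^{2} - \frac{26 e^{t + x}}{3}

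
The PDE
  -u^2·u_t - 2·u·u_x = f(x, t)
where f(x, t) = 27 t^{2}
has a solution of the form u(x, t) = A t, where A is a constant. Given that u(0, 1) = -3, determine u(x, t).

Answer: u(x, t) = - 3 t

Derivation:
Substitute the ansatz u = A t into the left-hand side.
Derivatives of the ansatz:
  u_t = A
  u_x = 0
Term by term:
  -u^2·u_t = - A^{3} t^{2}
  -2·u·u_x = 0
So the left-hand side equals
  - A^{3} t^{2}
This must equal f(x, t) = 27 t^{2} identically.
Matching coefficients of the independent functions:
  [t^{2}]:  - A^{3} = 27
Solving: A = -3.
Check against the point condition:
  u(0, 1) = -3  ⟹  A = -3  ✓
Hence u(x, t) = - 3 t.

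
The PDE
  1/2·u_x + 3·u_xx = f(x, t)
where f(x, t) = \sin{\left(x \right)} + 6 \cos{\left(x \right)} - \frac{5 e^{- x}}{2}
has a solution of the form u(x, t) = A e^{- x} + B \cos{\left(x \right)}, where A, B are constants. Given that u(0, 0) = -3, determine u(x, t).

Answer: u(x, t) = - 2 \cos{\left(x \right)} - e^{- x}

Derivation:
Substitute the ansatz u = A e^{- x} + B \cos{\left(x \right)} into the left-hand side.
Derivatives of the ansatz:
  u_x = - A e^{- x} - B \sin{\left(x \right)}
  u_xx = A e^{- x} - B \cos{\left(x \right)}
Term by term:
  1/2·u_x = - \frac{A e^{- x}}{2} - \frac{B \sin{\left(x \right)}}{2}
  3·u_xx = 3 A e^{- x} - 3 B \cos{\left(x \right)}
So the left-hand side equals
  \frac{5 A e^{- x}}{2} - \frac{B \sin{\left(x \right)}}{2} - 3 B \cos{\left(x \right)}
This must equal f(x, t) = \sin{\left(x \right)} + 6 \cos{\left(x \right)} - \frac{5 e^{- x}}{2} identically.
Matching coefficients of the independent functions:
  [e^{- x}]:  \frac{5 A}{2} = - \frac{5}{2}
  [\sin{\left(x \right)}]:  - \frac{B}{2} = 1
  [\cos{\left(x \right)}]:  - 3 B = 6
Solving: A = -1, B = -2.
Check against the point condition:
  u(0, 0) = -3  ⟹  A + B = -3  ✓
Hence u(x, t) = - 2 \cos{\left(x \right)} - e^{- x}.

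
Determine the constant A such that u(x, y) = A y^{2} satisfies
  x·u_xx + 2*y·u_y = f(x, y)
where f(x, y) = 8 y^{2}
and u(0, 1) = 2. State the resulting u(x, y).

Answer: u(x, y) = 2 y^{2}

Derivation:
Substitute the ansatz u = A y^{2} into the left-hand side.
Derivatives of the ansatz:
  u_xx = 0
  u_y = 2 A y
Term by term:
  x·u_xx = 0
  2*y·u_y = 4 A y^{2}
So the left-hand side equals
  4 A y^{2}
This must equal f(x, y) = 8 y^{2} identically.
Matching coefficients of the independent functions:
  [y^{2}]:  4 A = 8
Solving: A = 2.
Check against the point condition:
  u(0, 1) = 2  ⟹  A = 2  ✓
Hence u(x, y) = 2 y^{2}.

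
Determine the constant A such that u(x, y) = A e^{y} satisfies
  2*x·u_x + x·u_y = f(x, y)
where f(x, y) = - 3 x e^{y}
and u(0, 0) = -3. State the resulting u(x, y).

Substitute the ansatz u = A e^{y} into the left-hand side.
Derivatives of the ansatz:
  u_x = 0
  u_y = A e^{y}
Term by term:
  2*x·u_x = 0
  x·u_y = A x e^{y}
So the left-hand side equals
  A x e^{y}
This must equal f(x, y) = - 3 x e^{y} identically.
Matching coefficients of the independent functions:
  [x e^{y}]:  A = -3
Solving: A = -3.
Check against the point condition:
  u(0, 0) = -3  ⟹  A = -3  ✓
Hence u(x, y) = - 3 e^{y}.

Answer: u(x, y) = - 3 e^{y}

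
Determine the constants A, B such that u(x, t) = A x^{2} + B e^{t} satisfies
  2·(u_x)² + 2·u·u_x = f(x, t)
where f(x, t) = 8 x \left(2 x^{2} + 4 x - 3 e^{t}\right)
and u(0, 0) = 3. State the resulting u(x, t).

Answer: u(x, t) = - 2 x^{2} + 3 e^{t}

Derivation:
Substitute the ansatz u = A x^{2} + B e^{t} into the left-hand side.
Derivatives of the ansatz:
  u_x = 2 A x
Term by term:
  2·(u_x)² = 8 A^{2} x^{2}
  2·u·u_x = 4 A^{2} x^{3} + 4 A B x e^{t}
So the left-hand side equals
  4 A^{2} x^{3} + 8 A^{2} x^{2} + 4 A B x e^{t}
This must equal f(x, t) identically; expanded, f = 16 x^{3} + 32 x^{2} - 24 x e^{t}.
Matching coefficients of the independent functions:
  [x^{2}]:  8 A^{2} = 32
  [x^{3}]:  4 A^{2} = 16
  [x e^{t}]:  4 A B = -24
These equations allow (A, B) = (-2, 3) or (2, -3).
Impose the point condition(s):
  u(0, 0) = 3  ⟹  B = 3
Only A = -2, B = 3 satisfies everything.
Hence u(x, t) = - 2 x^{2} + 3 e^{t}.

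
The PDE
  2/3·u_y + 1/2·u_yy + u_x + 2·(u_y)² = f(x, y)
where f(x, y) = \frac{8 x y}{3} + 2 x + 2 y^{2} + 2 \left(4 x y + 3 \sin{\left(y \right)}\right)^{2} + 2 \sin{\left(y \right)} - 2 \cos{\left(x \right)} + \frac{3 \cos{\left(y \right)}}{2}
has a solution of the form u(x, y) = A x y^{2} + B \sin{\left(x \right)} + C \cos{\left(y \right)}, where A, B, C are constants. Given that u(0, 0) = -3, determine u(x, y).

Substitute the ansatz u = A x y^{2} + B \sin{\left(x \right)} + C \cos{\left(y \right)} into the left-hand side.
Derivatives of the ansatz:
  u_y = 2 A x y - C \sin{\left(y \right)}
  u_yy = 2 A x - C \cos{\left(y \right)}
  u_x = A y^{2} + B \cos{\left(x \right)}
Term by term:
  2/3·u_y = \frac{4 A x y}{3} - \frac{2 C \sin{\left(y \right)}}{3}
  1/2·u_yy = A x - \frac{C \cos{\left(y \right)}}{2}
  u_x = A y^{2} + B \cos{\left(x \right)}
  2·(u_y)² = 8 A^{2} x^{2} y^{2} - 8 A C x y \sin{\left(y \right)} + 2 C^{2} \sin^{2}{\left(y \right)}
So the left-hand side equals
  8 A^{2} x^{2} y^{2} - 8 A C x y \sin{\left(y \right)} + \frac{4 A x y}{3} + A x + A y^{2} + B \cos{\left(x \right)} + 2 C^{2} \sin^{2}{\left(y \right)} - \frac{2 C \sin{\left(y \right)}}{3} - \frac{C \cos{\left(y \right)}}{2}
This must equal f(x, y) identically; expanded, f = 32 x^{2} y^{2} + 48 x y \sin{\left(y \right)} + \frac{8 x y}{3} + 2 x + 2 y^{2} + 18 \sin^{2}{\left(y \right)} + 2 \sin{\left(y \right)} - 2 \cos{\left(x \right)} + \frac{3 \cos{\left(y \right)}}{2}.
Matching coefficients of the independent functions:
  [x, y^{2}]:  A = 2
  [x y]:  \frac{4 A}{3} = \frac{8}{3}
  [x^{2} y^{2}]:  8 A^{2} = 32
  [x y \sin{\left(y \right)}]:  - 8 A C = 48
  [\sin{\left(y \right)}]:  - \frac{2 C}{3} = 2
  [\sin^{2}{\left(y \right)}]:  2 C^{2} = 18
  [\cos{\left(x \right)}]:  B = -2
  [\cos{\left(y \right)}]:  - \frac{C}{2} = \frac{3}{2}
Solving: A = 2, B = -2, C = -3.
Check against the point condition:
  u(0, 0) = -3  ⟹  C = -3  ✓
Hence u(x, y) = 2 x y^{2} - 2 \sin{\left(x \right)} - 3 \cos{\left(y \right)}.

Answer: u(x, y) = 2 x y^{2} - 2 \sin{\left(x \right)} - 3 \cos{\left(y \right)}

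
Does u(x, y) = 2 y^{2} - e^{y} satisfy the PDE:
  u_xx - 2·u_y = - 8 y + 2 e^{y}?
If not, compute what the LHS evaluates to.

Evaluate each term of the left-hand side for u = 2 y^{2} - e^{y}.
Derivatives:
  u_xx = 0
  u_y = 4 y - e^{y}
Terms:
  u_xx = 0
  -2·u_y = - 8 y + 2 e^{y}
Sum: LHS = - 8 y + 2 e^{y}
This is exactly the given right-hand side, so u is a solution.

Answer: Yes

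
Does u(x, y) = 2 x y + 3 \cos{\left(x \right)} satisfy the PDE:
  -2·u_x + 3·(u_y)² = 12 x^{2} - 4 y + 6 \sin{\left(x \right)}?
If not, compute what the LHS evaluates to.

Evaluate each term of the left-hand side for u = 2 x y + 3 \cos{\left(x \right)}.
Derivatives:
  u_x = 2 y - 3 \sin{\left(x \right)}
  u_y = 2 x
Terms:
  -2·u_x = - 4 y + 6 \sin{\left(x \right)}
  3·(u_y)² = 12 x^{2}
Sum: LHS = 12 x^{2} - 4 y + 6 \sin{\left(x \right)}
This is exactly the given right-hand side, so u is a solution.

Answer: Yes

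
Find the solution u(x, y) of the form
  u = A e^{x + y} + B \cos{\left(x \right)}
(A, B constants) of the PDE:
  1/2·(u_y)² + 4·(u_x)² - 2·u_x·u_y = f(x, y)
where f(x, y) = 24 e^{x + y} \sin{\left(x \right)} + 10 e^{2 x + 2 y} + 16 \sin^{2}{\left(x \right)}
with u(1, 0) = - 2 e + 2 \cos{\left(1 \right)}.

Answer: u(x, y) = - 2 e^{x + y} + 2 \cos{\left(x \right)}

Derivation:
Substitute the ansatz u = A e^{x + y} + B \cos{\left(x \right)} into the left-hand side.
Derivatives of the ansatz:
  u_y = A e^{x} e^{y}
  u_x = A e^{x} e^{y} - B \sin{\left(x \right)}
Term by term:
  1/2·(u_y)² = \frac{A^{2} e^{2 x} e^{2 y}}{2}
  4·(u_x)² = 4 A^{2} e^{2 x} e^{2 y} - 8 A B e^{x} e^{y} \sin{\left(x \right)} + 4 B^{2} \sin^{2}{\left(x \right)}
  -2·u_x·u_y = - 2 A^{2} e^{2 x} e^{2 y} + 2 A B e^{x} e^{y} \sin{\left(x \right)}
So the left-hand side equals
  \frac{5 A^{2} e^{2 x} e^{2 y}}{2} - 6 A B e^{x} e^{y} \sin{\left(x \right)} + 4 B^{2} \sin^{2}{\left(x \right)}
This must equal f(x, y) identically; expanded, f = 10 e^{2 x} e^{2 y} + 24 e^{x} e^{y} \sin{\left(x \right)} + 16 \sin^{2}{\left(x \right)}.
Matching coefficients of the independent functions:
  [e^{2 x} e^{2 y}]:  \frac{5 A^{2}}{2} = 10
  [e^{x} e^{y} \sin{\left(x \right)}]:  - 6 A B = 24
  [\sin^{2}{\left(x \right)}]:  4 B^{2} = 16
These equations allow (A, B) = (-2, 2) or (2, -2).
Impose the point condition(s):
  u(1, 0) = - 2 e + 2 \cos{\left(1 \right)}  ⟹  e A + B \cos{\left(1 \right)} = - 2 e + 2 \cos{\left(1 \right)}
Only A = -2, B = 2 satisfies everything.
Hence u(x, y) = - 2 e^{x + y} + 2 \cos{\left(x \right)}.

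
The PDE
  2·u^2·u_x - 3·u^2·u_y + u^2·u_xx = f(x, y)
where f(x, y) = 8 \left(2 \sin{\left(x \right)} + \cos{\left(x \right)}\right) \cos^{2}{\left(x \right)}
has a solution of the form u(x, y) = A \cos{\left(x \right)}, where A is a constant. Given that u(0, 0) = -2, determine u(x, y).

Substitute the ansatz u = A \cos{\left(x \right)} into the left-hand side.
Derivatives of the ansatz:
  u_x = - A \sin{\left(x \right)}
  u_y = 0
  u_xx = - A \cos{\left(x \right)}
Term by term:
  2·u^2·u_x = - 2 A^{3} \sin{\left(x \right)} \cos^{2}{\left(x \right)}
  -3·u^2·u_y = 0
  u^2·u_xx = - A^{3} \cos^{3}{\left(x \right)}
So the left-hand side equals
  - 2 A^{3} \sin{\left(x \right)} \cos^{2}{\left(x \right)} - A^{3} \cos^{3}{\left(x \right)}
This must equal f(x, y) identically; expanded, f = 16 \sin{\left(x \right)} \cos^{2}{\left(x \right)} + 8 \cos^{3}{\left(x \right)}.
Matching coefficients of the independent functions:
  [\sin{\left(x \right)} \cos^{2}{\left(x \right)}]:  - 2 A^{3} = 16
  [\cos^{3}{\left(x \right)}]:  - A^{3} = 8
Solving: A = -2.
Check against the point condition:
  u(0, 0) = -2  ⟹  A = -2  ✓
Hence u(x, y) = - 2 \cos{\left(x \right)}.

Answer: u(x, y) = - 2 \cos{\left(x \right)}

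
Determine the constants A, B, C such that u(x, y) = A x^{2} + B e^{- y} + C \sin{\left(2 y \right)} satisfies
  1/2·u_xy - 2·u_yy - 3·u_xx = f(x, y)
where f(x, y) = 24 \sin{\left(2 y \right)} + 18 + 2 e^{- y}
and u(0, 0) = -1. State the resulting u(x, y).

Answer: u(x, y) = - 3 x^{2} + 3 \sin{\left(2 y \right)} - e^{- y}

Derivation:
Substitute the ansatz u = A x^{2} + B e^{- y} + C \sin{\left(2 y \right)} into the left-hand side.
Derivatives of the ansatz:
  u_xy = 0
  u_yy = B e^{- y} - 4 C \sin{\left(2 y \right)}
  u_xx = 2 A
Term by term:
  1/2·u_xy = 0
  -2·u_yy = - 2 B e^{- y} + 8 C \sin{\left(2 y \right)}
  -3·u_xx = - 6 A
So the left-hand side equals
  - 6 A - 2 B e^{- y} + 8 C \sin{\left(2 y \right)}
This must equal f(x, y) = 24 \sin{\left(2 y \right)} + 18 + 2 e^{- y} identically.
Matching coefficients of the independent functions:
  [constant term]:  - 6 A = 18
  [e^{- y}]:  - 2 B = 2
  [\sin{\left(2 y \right)}]:  8 C = 24
Solving: A = -3, B = -1, C = 3.
Check against the point condition:
  u(0, 0) = -1  ⟹  B = -1  ✓
Hence u(x, y) = - 3 x^{2} + 3 \sin{\left(2 y \right)} - e^{- y}.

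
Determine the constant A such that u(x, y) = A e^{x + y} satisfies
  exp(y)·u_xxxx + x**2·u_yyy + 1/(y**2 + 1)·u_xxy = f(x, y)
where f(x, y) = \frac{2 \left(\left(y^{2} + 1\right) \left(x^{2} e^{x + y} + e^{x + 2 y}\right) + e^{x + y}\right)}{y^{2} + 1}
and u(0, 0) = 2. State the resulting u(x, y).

Substitute the ansatz u = A e^{x + y} into the left-hand side.
Derivatives of the ansatz:
  u_xxxx = A e^{x} e^{y}
  u_yyy = A e^{x} e^{y}
  u_xxy = A e^{x} e^{y}
Term by term:
  exp(y)·u_xxxx = A e^{x} e^{2 y}
  x**2·u_yyy = A x^{2} e^{x} e^{y}
  1/(y**2 + 1)·u_xxy = \frac{A e^{x} e^{y}}{y^{2} + 1}
So the left-hand side equals
  A x^{2} e^{x} e^{y} + A e^{x} e^{2 y} + \frac{A e^{x} e^{y}}{y^{2} + 1}
This must equal f(x, y) identically; expanded, f = 2 x^{2} e^{x} e^{y} + 2 e^{x} e^{2 y} + \frac{2 e^{x} e^{y}}{y^{2} + 1}.
Matching coefficients of the independent functions:
  [e^{x} e^{2 y}, x^{2} e^{x} e^{y}, \frac{e^{x} e^{y}}{y^{2} + 1}]:  A = 2
Solving: A = 2.
Check against the point condition:
  u(0, 0) = 2  ⟹  A = 2  ✓
Hence u(x, y) = 2 e^{x + y}.

Answer: u(x, y) = 2 e^{x + y}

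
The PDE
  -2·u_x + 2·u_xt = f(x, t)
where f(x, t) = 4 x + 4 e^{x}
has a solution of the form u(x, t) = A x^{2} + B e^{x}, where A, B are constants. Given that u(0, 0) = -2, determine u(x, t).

Substitute the ansatz u = A x^{2} + B e^{x} into the left-hand side.
Derivatives of the ansatz:
  u_x = 2 A x + B e^{x}
  u_xt = 0
Term by term:
  -2·u_x = - 4 A x - 2 B e^{x}
  2·u_xt = 0
So the left-hand side equals
  - 4 A x - 2 B e^{x}
This must equal f(x, t) = 4 x + 4 e^{x} identically.
Matching coefficients of the independent functions:
  [x]:  - 4 A = 4
  [e^{x}]:  - 2 B = 4
Solving: A = -1, B = -2.
Check against the point condition:
  u(0, 0) = -2  ⟹  B = -2  ✓
Hence u(x, t) = - x^{2} - 2 e^{x}.

Answer: u(x, t) = - x^{2} - 2 e^{x}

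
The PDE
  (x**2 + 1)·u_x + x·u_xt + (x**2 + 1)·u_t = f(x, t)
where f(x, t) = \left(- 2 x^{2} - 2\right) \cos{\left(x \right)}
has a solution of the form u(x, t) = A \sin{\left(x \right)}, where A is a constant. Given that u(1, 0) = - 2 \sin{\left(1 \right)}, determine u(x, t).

Substitute the ansatz u = A \sin{\left(x \right)} into the left-hand side.
Derivatives of the ansatz:
  u_x = A \cos{\left(x \right)}
  u_xt = 0
  u_t = 0
Term by term:
  (x**2 + 1)·u_x = A x^{2} \cos{\left(x \right)} + A \cos{\left(x \right)}
  x·u_xt = 0
  (x**2 + 1)·u_t = 0
So the left-hand side equals
  A x^{2} \cos{\left(x \right)} + A \cos{\left(x \right)}
This must equal f(x, t) identically; expanded, f = - 2 x^{2} \cos{\left(x \right)} - 2 \cos{\left(x \right)}.
Matching coefficients of the independent functions:
  [x^{2} \cos{\left(x \right)}, \cos{\left(x \right)}]:  A = -2
Solving: A = -2.
Check against the point condition:
  u(1, 0) = - 2 \sin{\left(1 \right)}  ⟹  A \sin{\left(1 \right)} = - 2 \sin{\left(1 \right)}  ✓
Hence u(x, t) = - 2 \sin{\left(x \right)}.

Answer: u(x, t) = - 2 \sin{\left(x \right)}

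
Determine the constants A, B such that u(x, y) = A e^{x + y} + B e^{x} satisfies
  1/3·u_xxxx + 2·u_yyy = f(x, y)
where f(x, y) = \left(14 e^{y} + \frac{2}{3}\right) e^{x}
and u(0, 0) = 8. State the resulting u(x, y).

Substitute the ansatz u = A e^{x + y} + B e^{x} into the left-hand side.
Derivatives of the ansatz:
  u_xxxx = A e^{x} e^{y} + B e^{x}
  u_yyy = A e^{x} e^{y}
Term by term:
  1/3·u_xxxx = \frac{A e^{x} e^{y}}{3} + \frac{B e^{x}}{3}
  2·u_yyy = 2 A e^{x} e^{y}
So the left-hand side equals
  \frac{7 A e^{x} e^{y}}{3} + \frac{B e^{x}}{3}
This must equal f(x, y) identically; expanded, f = 14 e^{x} e^{y} + \frac{2 e^{x}}{3}.
Matching coefficients of the independent functions:
  [e^{x} e^{y}]:  \frac{7 A}{3} = 14
  [e^{x}]:  \frac{B}{3} = \frac{2}{3}
Solving: A = 6, B = 2.
Check against the point condition:
  u(0, 0) = 8  ⟹  A + B = 8  ✓
Hence u(x, y) = 2 e^{x} + 6 e^{x + y}.

Answer: u(x, y) = 2 e^{x} + 6 e^{x + y}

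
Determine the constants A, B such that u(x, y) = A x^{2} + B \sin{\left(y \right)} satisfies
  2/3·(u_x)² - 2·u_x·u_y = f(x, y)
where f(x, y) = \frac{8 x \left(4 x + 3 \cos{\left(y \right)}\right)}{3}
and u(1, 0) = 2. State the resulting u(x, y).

Substitute the ansatz u = A x^{2} + B \sin{\left(y \right)} into the left-hand side.
Derivatives of the ansatz:
  u_x = 2 A x
  u_y = B \cos{\left(y \right)}
Term by term:
  2/3·(u_x)² = \frac{8 A^{2} x^{2}}{3}
  -2·u_x·u_y = - 4 A B x \cos{\left(y \right)}
So the left-hand side equals
  \frac{8 A^{2} x^{2}}{3} - 4 A B x \cos{\left(y \right)}
This must equal f(x, y) = \frac{8 x \left(4 x + 3 \cos{\left(y \right)}\right)}{3} identically.
Matching coefficients of the independent functions:
  [x^{2}]:  \frac{8 A^{2}}{3} = \frac{32}{3}
  [x \cos{\left(y \right)}]:  - 4 A B = 8
These equations allow (A, B) = (-2, 1) or (2, -1).
Impose the point condition(s):
  u(1, 0) = 2  ⟹  A = 2
Only A = 2, B = -1 satisfies everything.
Hence u(x, y) = 2 x^{2} - \sin{\left(y \right)}.

Answer: u(x, y) = 2 x^{2} - \sin{\left(y \right)}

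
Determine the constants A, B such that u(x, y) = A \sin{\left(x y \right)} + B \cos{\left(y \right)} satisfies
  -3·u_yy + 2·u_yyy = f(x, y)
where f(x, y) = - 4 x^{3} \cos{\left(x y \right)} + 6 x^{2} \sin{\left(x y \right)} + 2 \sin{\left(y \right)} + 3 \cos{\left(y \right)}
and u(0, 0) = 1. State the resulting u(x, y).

Answer: u(x, y) = 2 \sin{\left(x y \right)} + \cos{\left(y \right)}

Derivation:
Substitute the ansatz u = A \sin{\left(x y \right)} + B \cos{\left(y \right)} into the left-hand side.
Derivatives of the ansatz:
  u_yy = - A x^{2} \sin{\left(x y \right)} - B \cos{\left(y \right)}
  u_yyy = - A x^{3} \cos{\left(x y \right)} + B \sin{\left(y \right)}
Term by term:
  -3·u_yy = 3 A x^{2} \sin{\left(x y \right)} + 3 B \cos{\left(y \right)}
  2·u_yyy = - 2 A x^{3} \cos{\left(x y \right)} + 2 B \sin{\left(y \right)}
So the left-hand side equals
  - 2 A x^{3} \cos{\left(x y \right)} + 3 A x^{2} \sin{\left(x y \right)} + 2 B \sin{\left(y \right)} + 3 B \cos{\left(y \right)}
This must equal f(x, y) = - 4 x^{3} \cos{\left(x y \right)} + 6 x^{2} \sin{\left(x y \right)} + 2 \sin{\left(y \right)} + 3 \cos{\left(y \right)} identically.
Matching coefficients of the independent functions:
  [x^{2} \sin{\left(x y \right)}]:  3 A = 6
  [x^{3} \cos{\left(x y \right)}]:  - 2 A = -4
  [\sin{\left(y \right)}]:  2 B = 2
  [\cos{\left(y \right)}]:  3 B = 3
Solving: A = 2, B = 1.
Check against the point condition:
  u(0, 0) = 1  ⟹  B = 1  ✓
Hence u(x, y) = 2 \sin{\left(x y \right)} + \cos{\left(y \right)}.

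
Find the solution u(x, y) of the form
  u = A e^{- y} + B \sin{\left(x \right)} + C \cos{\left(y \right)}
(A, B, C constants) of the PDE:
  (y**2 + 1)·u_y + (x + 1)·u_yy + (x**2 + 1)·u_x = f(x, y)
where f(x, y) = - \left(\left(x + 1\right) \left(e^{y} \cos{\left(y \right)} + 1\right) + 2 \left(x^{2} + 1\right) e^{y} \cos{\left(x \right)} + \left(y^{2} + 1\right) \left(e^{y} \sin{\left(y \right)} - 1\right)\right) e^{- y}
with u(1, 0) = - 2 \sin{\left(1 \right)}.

Substitute the ansatz u = A e^{- y} + B \sin{\left(x \right)} + C \cos{\left(y \right)} into the left-hand side.
Derivatives of the ansatz:
  u_y = - A e^{- y} - C \sin{\left(y \right)}
  u_yy = A e^{- y} - C \cos{\left(y \right)}
  u_x = B \cos{\left(x \right)}
Term by term:
  (y**2 + 1)·u_y = - A y^{2} e^{- y} - A e^{- y} - C y^{2} \sin{\left(y \right)} - C \sin{\left(y \right)}
  (x + 1)·u_yy = A x e^{- y} + A e^{- y} - C x \cos{\left(y \right)} - C \cos{\left(y \right)}
  (x**2 + 1)·u_x = B x^{2} \cos{\left(x \right)} + B \cos{\left(x \right)}
So the left-hand side equals
  A x e^{- y} - A y^{2} e^{- y} + B x^{2} \cos{\left(x \right)} + B \cos{\left(x \right)} - C x \cos{\left(y \right)} - C y^{2} \sin{\left(y \right)} - C \sin{\left(y \right)} - C \cos{\left(y \right)}
This must equal f(x, y) identically; expanded, f = - 2 x^{2} \cos{\left(x \right)} - x \cos{\left(y \right)} - x e^{- y} - y^{2} \sin{\left(y \right)} + y^{2} e^{- y} - \sin{\left(y \right)} - 2 \cos{\left(x \right)} - \cos{\left(y \right)}.
Matching coefficients of the independent functions:
  [x e^{- y}]:  A = -1
  [x \cos{\left(y \right)}, y^{2} \sin{\left(y \right)}, \sin{\left(y \right)}, \cos{\left(y \right)}]:  - C = -1
  [x^{2} \cos{\left(x \right)}, \cos{\left(x \right)}]:  B = -2
  [y^{2} e^{- y}]:  - A = 1
Solving: A = -1, B = -2, C = 1.
Check against the point condition:
  u(1, 0) = - 2 \sin{\left(1 \right)}  ⟹  A + B \sin{\left(1 \right)} + C = - 2 \sin{\left(1 \right)}  ✓
Hence u(x, y) = - 2 \sin{\left(x \right)} + \cos{\left(y \right)} - e^{- y}.

Answer: u(x, y) = - 2 \sin{\left(x \right)} + \cos{\left(y \right)} - e^{- y}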